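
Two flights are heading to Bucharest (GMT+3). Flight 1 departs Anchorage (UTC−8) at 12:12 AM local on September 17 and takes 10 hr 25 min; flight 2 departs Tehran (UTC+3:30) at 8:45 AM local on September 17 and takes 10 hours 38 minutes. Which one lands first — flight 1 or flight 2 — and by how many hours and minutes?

the second, by 2 hours 44 minutes

Flight 1 in UTC: 12:12 AM + 8:00 = 8:12 AM on Sep 17.
+10 hours 25 minutes → arrive 6:37 PM UTC on Sep 17.
Flight 2 in UTC: 8:45 AM − 3:30 = 5:15 AM on Sep 17.
+10 hours 38 minutes → arrive 3:53 PM UTC on Sep 17.
Flight 2 lands earlier by 2 hours 44 minutes.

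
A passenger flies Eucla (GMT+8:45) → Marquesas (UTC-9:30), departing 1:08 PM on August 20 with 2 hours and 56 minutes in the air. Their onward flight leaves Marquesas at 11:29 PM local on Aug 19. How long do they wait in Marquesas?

Convert departure to UTC: 1:08 PM − 8:45 = 4:23 AM UTC on Aug 20.
Add 2 hours 56 minutes flight time → 7:19 AM UTC.
Marquesas is UTC−9:30, so local arrival = 7:19 AM − 9:30 = 9:49 PM on Aug 19.
Layover = 11:29 PM − 9:49 PM = 1 hour 40 minutes.

1 hour 40 minutes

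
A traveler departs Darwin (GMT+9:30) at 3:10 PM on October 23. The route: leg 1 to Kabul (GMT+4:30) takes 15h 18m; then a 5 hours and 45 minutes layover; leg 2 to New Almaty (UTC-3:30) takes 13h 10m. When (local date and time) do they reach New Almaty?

12:23 PM on Oct 24

Convert departure to UTC: 3:10 PM − 9:30 = 5:40 AM UTC on Oct 23.
Add 15 hours 18 minutes leg 1 → 8:58 PM UTC.
Add 5 hours 45 minutes layover in Kabul → 2:43 AM UTC (Oct 24).
Add 13 hours 10 minutes leg 2 → 3:53 PM UTC.
New Almaty is UTC−3:30, so local arrival = 3:53 PM − 3:30 = 12:23 PM on Oct 24.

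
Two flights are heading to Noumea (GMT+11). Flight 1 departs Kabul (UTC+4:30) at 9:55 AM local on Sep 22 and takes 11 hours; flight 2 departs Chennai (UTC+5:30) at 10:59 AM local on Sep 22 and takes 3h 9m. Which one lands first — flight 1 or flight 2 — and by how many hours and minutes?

the second, by 7 hours 47 minutes

Flight 1 in UTC: 9:55 AM − 4:30 = 5:25 AM on Sep 22.
+11 hours → arrive 4:25 PM UTC on Sep 22.
Flight 2 in UTC: 10:59 AM − 5:30 = 5:29 AM on Sep 22.
+3 hours and 9 minutes → arrive 8:38 AM UTC on Sep 22.
Flight 2 lands earlier by 7 hours 47 minutes.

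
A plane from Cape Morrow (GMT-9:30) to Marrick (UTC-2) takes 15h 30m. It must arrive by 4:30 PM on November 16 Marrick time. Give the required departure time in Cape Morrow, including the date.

5:30 PM on Nov 15

Target arrival in UTC: 4:30 PM + 2:00 = 6:30 PM on Nov 16.
Subtract 15 hours 30 minutes → departure 3:00 AM UTC on Nov 16.
Cape Morrow is UTC−9:30: 3:00 AM − 9:30 = 5:30 PM on Nov 15.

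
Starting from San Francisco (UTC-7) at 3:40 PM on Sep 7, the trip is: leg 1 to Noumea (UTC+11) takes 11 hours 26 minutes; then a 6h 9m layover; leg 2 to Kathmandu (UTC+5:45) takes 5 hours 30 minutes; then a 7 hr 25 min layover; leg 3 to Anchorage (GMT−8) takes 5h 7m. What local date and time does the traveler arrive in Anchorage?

Convert departure to UTC: 3:40 PM + 7:00 = 10:40 PM UTC on Sep 7.
Add 11 hours and 26 minutes leg 1 → 10:06 AM UTC (Sep 8).
Add 6 hours and 9 minutes layover in Noumea → 4:15 PM UTC.
Add 5 hours and 30 minutes leg 2 → 9:45 PM UTC.
Add 7 hours and 25 minutes layover in Kathmandu → 5:10 AM UTC (Sep 9).
Add 5 hours and 7 minutes leg 3 → 10:17 AM UTC.
Anchorage is UTC−8:00, so local arrival = 10:17 AM − 8:00 = 2:17 AM on Sep 9.

2:17 AM on Sep 9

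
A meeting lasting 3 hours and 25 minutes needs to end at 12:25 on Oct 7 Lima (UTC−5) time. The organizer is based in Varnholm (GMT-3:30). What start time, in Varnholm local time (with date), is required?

10:30 on October 7

Target end time in UTC: 12:25 + 5:00 = 17:25 on Oct 7.
Subtract 3 hours and 25 minutes → start 14:00 UTC on Oct 7.
Varnholm is UTC−3:30: 14:00 − 3:30 = 10:30 on Oct 7.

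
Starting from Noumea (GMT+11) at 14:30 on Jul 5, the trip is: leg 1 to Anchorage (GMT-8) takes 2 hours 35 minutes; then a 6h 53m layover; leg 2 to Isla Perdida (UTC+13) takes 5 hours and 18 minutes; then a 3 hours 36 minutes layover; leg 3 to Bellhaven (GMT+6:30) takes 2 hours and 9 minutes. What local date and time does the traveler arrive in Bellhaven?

Convert departure to UTC: 14:30 − 11:00 = 03:30 UTC on Jul 5.
Add 2 hours and 35 minutes leg 1 → 06:05 UTC.
Add 6 hours and 53 minutes layover in Anchorage → 12:58 UTC.
Add 5 hours and 18 minutes leg 2 → 18:16 UTC.
Add 3 hours and 36 minutes layover in Isla Perdida → 21:52 UTC.
Add 2 hours and 9 minutes leg 3 → 00:01 UTC (Jul 6).
Bellhaven is UTC+6:30, so local arrival = 00:01 + 6:30 = 06:31 on Jul 6.

06:31 on Jul 6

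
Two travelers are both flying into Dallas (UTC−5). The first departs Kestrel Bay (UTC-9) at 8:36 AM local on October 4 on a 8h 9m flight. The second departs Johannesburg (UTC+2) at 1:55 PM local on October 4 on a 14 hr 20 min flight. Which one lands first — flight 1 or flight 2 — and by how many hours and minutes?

the first, by 30 minutes

Flight 1 in UTC: 8:36 AM + 9:00 = 5:36 PM on Oct 4.
+8 hours and 9 minutes → arrive 1:45 AM UTC on Oct 5.
Flight 2 in UTC: 1:55 PM − 2:00 = 11:55 AM on Oct 4.
+14 hours 20 minutes → arrive 2:15 AM UTC on Oct 5.
Flight 1 lands earlier by 30 minutes.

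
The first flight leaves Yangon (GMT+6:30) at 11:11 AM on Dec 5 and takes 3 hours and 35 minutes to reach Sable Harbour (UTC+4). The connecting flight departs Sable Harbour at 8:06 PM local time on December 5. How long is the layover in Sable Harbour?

7 hours 50 minutes

Convert departure to UTC: 11:11 AM − 6:30 = 4:41 AM UTC on Dec 5.
Add 3 hours and 35 minutes flight time → 8:16 AM UTC.
Sable Harbour is UTC+4:00, so local arrival = 8:16 AM + 4:00 = 12:16 PM on Dec 5.
Layover = 8:06 PM − 12:16 PM = 7 hours 50 minutes.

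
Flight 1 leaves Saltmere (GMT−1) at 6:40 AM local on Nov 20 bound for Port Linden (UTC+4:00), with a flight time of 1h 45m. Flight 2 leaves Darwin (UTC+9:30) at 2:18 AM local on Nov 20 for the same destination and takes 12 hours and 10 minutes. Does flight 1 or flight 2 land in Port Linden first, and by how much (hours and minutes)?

Flight 1 in UTC: 6:40 AM + 1:00 = 7:40 AM on Nov 20.
+1 hour 45 minutes → arrive 9:25 AM UTC on Nov 20.
Flight 2 in UTC: 2:18 AM − 9:30 = 4:48 PM on Nov 19.
+12 hours and 10 minutes → arrive 4:58 AM UTC on Nov 20.
Flight 2 lands earlier by 4 hours 27 minutes.

the second, by 4 hours 27 minutes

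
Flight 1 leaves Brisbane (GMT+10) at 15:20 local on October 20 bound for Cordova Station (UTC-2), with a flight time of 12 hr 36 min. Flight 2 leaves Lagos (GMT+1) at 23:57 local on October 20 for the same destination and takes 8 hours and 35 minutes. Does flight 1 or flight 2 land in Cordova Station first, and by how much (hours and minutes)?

Flight 1 in UTC: 15:20 − 10:00 = 05:20 on Oct 20.
+12 hours 36 minutes → arrive 17:56 UTC on Oct 20.
Flight 2 in UTC: 23:57 − 1:00 = 22:57 on Oct 20.
+8 hours 35 minutes → arrive 07:32 UTC on Oct 21.
Flight 1 lands earlier by 13 hours 36 minutes.

the first, by 13 hours 36 minutes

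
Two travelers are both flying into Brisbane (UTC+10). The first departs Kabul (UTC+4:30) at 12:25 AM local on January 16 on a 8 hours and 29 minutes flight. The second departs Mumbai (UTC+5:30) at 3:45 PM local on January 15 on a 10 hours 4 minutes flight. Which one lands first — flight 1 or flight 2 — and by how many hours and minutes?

the second, by 8 hours 5 minutes

Flight 1 in UTC: 12:25 AM − 4:30 = 7:55 PM on Jan 15.
+8 hours 29 minutes → arrive 4:24 AM UTC on Jan 16.
Flight 2 in UTC: 3:45 PM − 5:30 = 10:15 AM on Jan 15.
+10 hours 4 minutes → arrive 8:19 PM UTC on Jan 15.
Flight 2 lands earlier by 8 hours 5 minutes.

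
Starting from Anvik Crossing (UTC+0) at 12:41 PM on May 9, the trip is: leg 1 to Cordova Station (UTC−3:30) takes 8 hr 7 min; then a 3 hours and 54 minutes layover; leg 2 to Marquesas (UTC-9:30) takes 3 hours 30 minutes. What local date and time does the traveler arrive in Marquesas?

Anvik Crossing is at UTC+0, so departure is already 12:41 PM UTC on May 9.
Add 8 hours and 7 minutes leg 1 → 8:48 PM UTC.
Add 3 hours and 54 minutes layover in Cordova Station → 12:42 AM UTC (May 10).
Add 3 hours 30 minutes leg 2 → 4:12 AM UTC.
Marquesas is UTC−9:30, so local arrival = 4:12 AM − 9:30 = 6:42 PM on May 9.

6:42 PM on May 9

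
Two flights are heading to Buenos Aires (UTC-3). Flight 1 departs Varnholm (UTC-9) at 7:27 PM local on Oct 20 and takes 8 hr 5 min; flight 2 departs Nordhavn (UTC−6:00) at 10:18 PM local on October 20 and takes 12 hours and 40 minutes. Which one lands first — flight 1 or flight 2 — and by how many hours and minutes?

the first, by 4 hours 26 minutes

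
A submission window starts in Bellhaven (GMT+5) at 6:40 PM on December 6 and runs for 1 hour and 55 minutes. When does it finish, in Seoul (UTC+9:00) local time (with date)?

12:35 AM on December 7

Convert start to UTC: 6:40 PM − 5:00 = 1:40 PM UTC on Dec 6.
Add 1 hour and 55 minutes duration → 3:35 PM UTC.
Seoul is UTC+9:00, so local end time = 3:35 PM + 9:00 = 12:35 AM on Dec 7.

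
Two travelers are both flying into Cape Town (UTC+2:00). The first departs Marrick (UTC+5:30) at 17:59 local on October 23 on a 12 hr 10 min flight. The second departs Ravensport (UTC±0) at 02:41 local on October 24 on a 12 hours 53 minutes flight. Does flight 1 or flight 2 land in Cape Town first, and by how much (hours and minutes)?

Flight 1 in UTC: 17:59 − 5:30 = 12:29 on Oct 23.
+12 hours 10 minutes → arrive 00:39 UTC on Oct 24.
Flight 2 departs at 02:41 UTC (Oct 24).
+12 hours 53 minutes → arrive 15:34 UTC on Oct 24.
Flight 1 lands earlier by 14 hours 55 minutes.

the first, by 14 hours 55 minutes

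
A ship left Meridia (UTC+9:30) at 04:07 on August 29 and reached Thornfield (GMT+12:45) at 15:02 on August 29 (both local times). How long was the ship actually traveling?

7 hours 40 minutes

Departure in UTC: 04:07 − 9:30 = 18:37 on Aug 28.
Arrival in UTC: 15:02 − 12:45 = 02:17 on Aug 29.
Elapsed = 02:17 − 18:37 (+1 day) = 7 hours 40 minutes.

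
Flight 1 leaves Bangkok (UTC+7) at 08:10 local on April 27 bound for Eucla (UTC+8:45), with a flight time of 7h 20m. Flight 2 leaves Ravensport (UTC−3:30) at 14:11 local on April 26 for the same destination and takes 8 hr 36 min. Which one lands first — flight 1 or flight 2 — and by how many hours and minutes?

Flight 1 in UTC: 08:10 − 7:00 = 01:10 on Apr 27.
+7 hours 20 minutes → arrive 08:30 UTC on Apr 27.
Flight 2 in UTC: 14:11 + 3:30 = 17:41 on Apr 26.
+8 hours 36 minutes → arrive 02:17 UTC on Apr 27.
Flight 2 lands earlier by 6 hours 13 minutes.

the second, by 6 hours 13 minutes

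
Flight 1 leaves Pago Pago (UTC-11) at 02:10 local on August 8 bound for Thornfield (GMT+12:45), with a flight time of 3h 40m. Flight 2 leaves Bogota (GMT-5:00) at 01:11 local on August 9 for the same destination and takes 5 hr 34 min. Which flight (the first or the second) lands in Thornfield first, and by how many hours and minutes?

Flight 1 in UTC: 02:10 + 11:00 = 13:10 on Aug 8.
+3 hours 40 minutes → arrive 16:50 UTC on Aug 8.
Flight 2 in UTC: 01:11 + 5:00 = 06:11 on Aug 9.
+5 hours 34 minutes → arrive 11:45 UTC on Aug 9.
Flight 1 lands earlier by 18 hours 55 minutes.

the first, by 18 hours 55 minutes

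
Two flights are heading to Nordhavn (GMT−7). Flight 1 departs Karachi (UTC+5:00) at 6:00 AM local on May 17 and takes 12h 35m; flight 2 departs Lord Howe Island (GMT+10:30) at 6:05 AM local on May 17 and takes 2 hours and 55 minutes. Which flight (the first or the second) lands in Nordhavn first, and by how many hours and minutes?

the second, by 15 hours 5 minutes

Flight 1 in UTC: 6:00 AM − 5:00 = 1:00 AM on May 17.
+12 hours and 35 minutes → arrive 1:35 PM UTC on May 17.
Flight 2 in UTC: 6:05 AM − 10:30 = 7:35 PM on May 16.
+2 hours 55 minutes → arrive 10:30 PM UTC on May 16.
Flight 2 lands earlier by 15 hours 5 minutes.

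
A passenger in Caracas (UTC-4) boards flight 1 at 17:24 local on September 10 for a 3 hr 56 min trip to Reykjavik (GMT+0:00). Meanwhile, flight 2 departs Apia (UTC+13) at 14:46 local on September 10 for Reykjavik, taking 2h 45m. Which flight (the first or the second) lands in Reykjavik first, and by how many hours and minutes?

the second, by 20 hours 49 minutes

Flight 1 in UTC: 17:24 + 4:00 = 21:24 on Sep 10.
+3 hours and 56 minutes → arrive 01:20 UTC on Sep 11.
Flight 2 in UTC: 14:46 − 13:00 = 01:46 on Sep 10.
+2 hours 45 minutes → arrive 04:31 UTC on Sep 10.
Flight 2 lands earlier by 20 hours 49 minutes.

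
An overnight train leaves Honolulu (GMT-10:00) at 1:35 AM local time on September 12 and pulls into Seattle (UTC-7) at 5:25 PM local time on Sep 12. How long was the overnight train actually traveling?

12 hours 50 minutes

Departure in UTC: 1:35 AM + 10:00 = 11:35 AM on Sep 12.
Arrival in UTC: 5:25 PM + 7:00 = 12:25 AM on Sep 13.
Elapsed = 12:25 AM − 11:35 AM (+1 day) = 12 hours 50 minutes.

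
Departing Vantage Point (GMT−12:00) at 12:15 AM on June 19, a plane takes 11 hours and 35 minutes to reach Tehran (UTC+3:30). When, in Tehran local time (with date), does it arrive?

Convert departure to UTC: 12:15 AM + 12:00 = 12:15 PM UTC on Jun 19.
Add 11 hours 35 minutes travel time → 11:50 PM UTC.
Tehran is UTC+3:30, so local arrival = 11:50 PM + 3:30 = 3:20 AM on Jun 20.

3:20 AM on Jun 20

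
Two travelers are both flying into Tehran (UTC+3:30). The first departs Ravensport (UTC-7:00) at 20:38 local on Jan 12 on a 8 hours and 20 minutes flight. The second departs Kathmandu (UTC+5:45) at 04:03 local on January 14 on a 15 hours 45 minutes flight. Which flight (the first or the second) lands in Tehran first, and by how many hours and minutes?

the first, by 26 hours 5 minutes

Flight 1 in UTC: 20:38 + 7:00 = 03:38 on Jan 13.
+8 hours and 20 minutes → arrive 11:58 UTC on Jan 13.
Flight 2 in UTC: 04:03 − 5:45 = 22:18 on Jan 13.
+15 hours and 45 minutes → arrive 14:03 UTC on Jan 14.
Flight 1 lands earlier by 26 hours 5 minutes.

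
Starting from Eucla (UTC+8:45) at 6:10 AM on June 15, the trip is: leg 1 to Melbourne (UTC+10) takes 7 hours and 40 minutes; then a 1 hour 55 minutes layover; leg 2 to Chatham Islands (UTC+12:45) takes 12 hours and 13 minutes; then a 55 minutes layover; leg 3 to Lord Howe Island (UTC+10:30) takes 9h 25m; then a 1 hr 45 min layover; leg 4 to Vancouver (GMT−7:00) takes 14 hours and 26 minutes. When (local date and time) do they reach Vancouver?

2:44 PM on June 16

Convert departure to UTC: 6:10 AM − 8:45 = 9:25 PM UTC on Jun 14.
Add 7 hours 40 minutes leg 1 → 5:05 AM UTC (Jun 15).
Add 1 hour 55 minutes layover in Melbourne → 7:00 AM UTC.
Add 12 hours 13 minutes leg 2 → 7:13 PM UTC.
Add 55 minutes layover in Chatham Islands → 8:08 PM UTC.
Add 9 hours and 25 minutes leg 3 → 5:33 AM UTC (Jun 16).
Add 1 hour 45 minutes layover in Lord Howe Island → 7:18 AM UTC.
Add 14 hours 26 minutes leg 4 → 9:44 PM UTC.
Vancouver is UTC−7:00, so local arrival = 9:44 PM − 7:00 = 2:44 PM on Jun 16.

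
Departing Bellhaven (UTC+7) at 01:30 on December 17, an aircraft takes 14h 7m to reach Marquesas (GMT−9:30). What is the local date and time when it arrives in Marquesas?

23:07 on December 16

Convert departure to UTC: 01:30 − 7:00 = 18:30 UTC on Dec 16.
Add 14 hours and 7 minutes travel time → 08:37 UTC (Dec 17).
Marquesas is UTC−9:30, so local arrival = 08:37 − 9:30 = 23:07 on Dec 16.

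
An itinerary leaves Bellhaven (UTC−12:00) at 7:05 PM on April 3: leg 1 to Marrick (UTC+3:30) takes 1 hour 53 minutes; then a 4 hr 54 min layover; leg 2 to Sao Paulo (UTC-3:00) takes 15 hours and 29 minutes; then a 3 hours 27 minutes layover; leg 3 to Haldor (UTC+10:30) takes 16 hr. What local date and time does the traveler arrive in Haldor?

Convert departure to UTC: 7:05 PM + 12:00 = 7:05 AM UTC on Apr 4.
Add 1 hour and 53 minutes leg 1 → 8:58 AM UTC.
Add 4 hours 54 minutes layover in Marrick → 1:52 PM UTC.
Add 15 hours and 29 minutes leg 2 → 5:21 AM UTC (Apr 5).
Add 3 hours 27 minutes layover in Sao Paulo → 8:48 AM UTC.
Add 16 hours leg 3 → 12:48 AM UTC (Apr 6).
Haldor is UTC+10:30, so local arrival = 12:48 AM + 10:30 = 11:18 AM on Apr 6.

11:18 AM on Apr 6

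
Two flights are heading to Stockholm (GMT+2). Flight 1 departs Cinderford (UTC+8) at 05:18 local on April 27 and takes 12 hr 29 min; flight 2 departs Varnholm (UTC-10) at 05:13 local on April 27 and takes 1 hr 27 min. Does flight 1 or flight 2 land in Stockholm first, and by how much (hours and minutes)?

Flight 1 in UTC: 05:18 − 8:00 = 21:18 on Apr 26.
+12 hours and 29 minutes → arrive 09:47 UTC on Apr 27.
Flight 2 in UTC: 05:13 + 10:00 = 15:13 on Apr 27.
+1 hour 27 minutes → arrive 16:40 UTC on Apr 27.
Flight 1 lands earlier by 6 hours 53 minutes.

the first, by 6 hours 53 minutes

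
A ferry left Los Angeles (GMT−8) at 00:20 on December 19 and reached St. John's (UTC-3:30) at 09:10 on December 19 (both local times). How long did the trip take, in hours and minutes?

Departure in UTC: 00:20 + 8:00 = 08:20 on Dec 19.
Arrival in UTC: 09:10 + 3:30 = 12:40 on Dec 19.
Elapsed = 12:40 − 08:20 = 4 hours 20 minutes.

4 hours 20 minutes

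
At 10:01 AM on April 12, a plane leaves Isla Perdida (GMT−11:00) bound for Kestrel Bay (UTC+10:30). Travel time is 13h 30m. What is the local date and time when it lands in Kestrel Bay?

Convert departure to UTC: 10:01 AM + 11:00 = 9:01 PM UTC on Apr 12.
Add 13 hours and 30 minutes travel time → 10:31 AM UTC (Apr 13).
Kestrel Bay is UTC+10:30, so local arrival = 10:31 AM + 10:30 = 9:01 PM on Apr 13.

9:01 PM on Apr 13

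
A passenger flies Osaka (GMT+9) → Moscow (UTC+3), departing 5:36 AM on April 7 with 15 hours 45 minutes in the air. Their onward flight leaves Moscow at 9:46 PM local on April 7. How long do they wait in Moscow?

Convert departure to UTC: 5:36 AM − 9:00 = 8:36 PM UTC on Apr 6.
Add 15 hours 45 minutes flight time → 12:21 PM UTC (Apr 7).
Moscow is UTC+3:00, so local arrival = 12:21 PM + 3:00 = 3:21 PM on Apr 7.
Layover = 9:46 PM − 3:21 PM = 6 hours 25 minutes.

6 hours 25 minutes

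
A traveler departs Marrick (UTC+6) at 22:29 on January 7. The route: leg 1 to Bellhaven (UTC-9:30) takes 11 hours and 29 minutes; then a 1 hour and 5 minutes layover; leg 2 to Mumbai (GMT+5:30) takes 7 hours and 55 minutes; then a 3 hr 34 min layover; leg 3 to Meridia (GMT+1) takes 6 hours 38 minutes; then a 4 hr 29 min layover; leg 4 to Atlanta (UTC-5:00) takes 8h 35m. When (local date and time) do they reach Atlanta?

Convert departure to UTC: 22:29 − 6:00 = 16:29 UTC on Jan 7.
Add 11 hours 29 minutes leg 1 → 03:58 UTC (Jan 8).
Add 1 hour 5 minutes layover in Bellhaven → 05:03 UTC.
Add 7 hours 55 minutes leg 2 → 12:58 UTC.
Add 3 hours and 34 minutes layover in Mumbai → 16:32 UTC.
Add 6 hours and 38 minutes leg 3 → 23:10 UTC.
Add 4 hours and 29 minutes layover in Meridia → 03:39 UTC (Jan 9).
Add 8 hours 35 minutes leg 4 → 12:14 UTC.
Atlanta is UTC−5:00, so local arrival = 12:14 − 5:00 = 07:14 on Jan 9.

07:14 on January 9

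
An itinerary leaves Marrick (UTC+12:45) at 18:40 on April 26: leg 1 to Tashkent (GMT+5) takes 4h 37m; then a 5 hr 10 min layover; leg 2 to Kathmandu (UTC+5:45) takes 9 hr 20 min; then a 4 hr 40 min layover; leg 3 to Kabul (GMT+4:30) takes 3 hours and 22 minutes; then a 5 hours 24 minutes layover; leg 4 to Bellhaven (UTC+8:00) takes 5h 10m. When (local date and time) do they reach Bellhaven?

03:38 on Apr 28

Convert departure to UTC: 18:40 − 12:45 = 05:55 UTC on Apr 26.
Add 4 hours 37 minutes leg 1 → 10:32 UTC.
Add 5 hours 10 minutes layover in Tashkent → 15:42 UTC.
Add 9 hours and 20 minutes leg 2 → 01:02 UTC (Apr 27).
Add 4 hours 40 minutes layover in Kathmandu → 05:42 UTC.
Add 3 hours and 22 minutes leg 3 → 09:04 UTC.
Add 5 hours 24 minutes layover in Kabul → 14:28 UTC.
Add 5 hours 10 minutes leg 4 → 19:38 UTC.
Bellhaven is UTC+8:00, so local arrival = 19:38 + 8:00 = 03:38 on Apr 28.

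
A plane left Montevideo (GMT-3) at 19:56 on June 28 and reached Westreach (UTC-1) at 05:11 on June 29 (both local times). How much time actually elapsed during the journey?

Departure in UTC: 19:56 + 3:00 = 22:56 on Jun 28.
Arrival in UTC: 05:11 + 1:00 = 06:11 on Jun 29.
Elapsed = 06:11 − 22:56 (+1 day) = 7 hours 15 minutes.

7 hours 15 minutes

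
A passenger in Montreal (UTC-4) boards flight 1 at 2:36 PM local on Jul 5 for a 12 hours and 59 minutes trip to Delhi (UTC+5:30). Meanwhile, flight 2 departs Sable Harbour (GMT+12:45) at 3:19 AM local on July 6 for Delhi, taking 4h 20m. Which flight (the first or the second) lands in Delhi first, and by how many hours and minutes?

the second, by 12 hours 41 minutes

Flight 1 in UTC: 2:36 PM + 4:00 = 6:36 PM on Jul 5.
+12 hours and 59 minutes → arrive 7:35 AM UTC on Jul 6.
Flight 2 in UTC: 3:19 AM − 12:45 = 2:34 PM on Jul 5.
+4 hours 20 minutes → arrive 6:54 PM UTC on Jul 5.
Flight 2 lands earlier by 12 hours 41 minutes.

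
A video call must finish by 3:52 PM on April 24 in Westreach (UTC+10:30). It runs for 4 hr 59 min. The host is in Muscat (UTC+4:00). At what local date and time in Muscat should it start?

4:23 AM on Apr 24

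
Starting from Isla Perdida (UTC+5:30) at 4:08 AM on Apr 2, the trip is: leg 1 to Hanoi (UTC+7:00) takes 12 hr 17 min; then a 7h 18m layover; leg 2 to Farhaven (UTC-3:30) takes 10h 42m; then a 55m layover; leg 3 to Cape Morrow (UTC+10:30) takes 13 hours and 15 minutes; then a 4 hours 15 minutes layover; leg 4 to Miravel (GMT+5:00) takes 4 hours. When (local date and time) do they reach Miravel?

Convert departure to UTC: 4:08 AM − 5:30 = 10:38 PM UTC on Apr 1.
Add 12 hours 17 minutes leg 1 → 10:55 AM UTC (Apr 2).
Add 7 hours 18 minutes layover in Hanoi → 6:13 PM UTC.
Add 10 hours 42 minutes leg 2 → 4:55 AM UTC (Apr 3).
Add 55 minutes layover in Farhaven → 5:50 AM UTC.
Add 13 hours 15 minutes leg 3 → 7:05 PM UTC.
Add 4 hours and 15 minutes layover in Cape Morrow → 11:20 PM UTC.
Add 4 hours leg 4 → 3:20 AM UTC (Apr 4).
Miravel is UTC+5:00, so local arrival = 3:20 AM + 5:00 = 8:20 AM on Apr 4.

8:20 AM on April 4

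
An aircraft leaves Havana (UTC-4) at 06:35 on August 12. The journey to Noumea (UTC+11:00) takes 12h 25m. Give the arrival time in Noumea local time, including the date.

10:00 on August 13

Noumea is 15:00 ahead of Havana.
After 12 hours 25 minutes it is 19:00 in Havana.
Shift by the zone difference: 19:00 + 15:00 = 10:00 on Aug 13 in Noumea.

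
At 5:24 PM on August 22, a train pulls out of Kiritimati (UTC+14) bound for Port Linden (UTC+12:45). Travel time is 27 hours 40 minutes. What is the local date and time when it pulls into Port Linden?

7:49 PM on August 23

Convert departure to UTC: 5:24 PM − 14:00 = 3:24 AM UTC on Aug 22.
Add 27 hours and 40 minutes travel time → 7:04 AM UTC (Aug 23).
Port Linden is UTC+12:45, so local arrival = 7:04 AM + 12:45 = 7:49 PM on Aug 23.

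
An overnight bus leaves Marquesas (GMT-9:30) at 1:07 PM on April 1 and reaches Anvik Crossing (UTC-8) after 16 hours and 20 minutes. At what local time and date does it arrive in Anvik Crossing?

6:57 AM on Apr 2

Convert departure to UTC: 1:07 PM + 9:30 = 10:37 PM UTC on Apr 1.
Add 16 hours 20 minutes travel time → 2:57 PM UTC (Apr 2).
Anvik Crossing is UTC−8:00, so local arrival = 2:57 PM − 8:00 = 6:57 AM on Apr 2.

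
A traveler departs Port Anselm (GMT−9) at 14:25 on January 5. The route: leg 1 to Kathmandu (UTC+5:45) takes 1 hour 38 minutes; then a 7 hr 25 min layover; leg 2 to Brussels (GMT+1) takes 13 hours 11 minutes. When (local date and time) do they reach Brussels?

Convert departure to UTC: 14:25 + 9:00 = 23:25 UTC on Jan 5.
Add 1 hour and 38 minutes leg 1 → 01:03 UTC (Jan 6).
Add 7 hours 25 minutes layover in Kathmandu → 08:28 UTC.
Add 13 hours 11 minutes leg 2 → 21:39 UTC.
Brussels is UTC+1:00, so local arrival = 21:39 + 1:00 = 22:39 on Jan 6.

22:39 on Jan 6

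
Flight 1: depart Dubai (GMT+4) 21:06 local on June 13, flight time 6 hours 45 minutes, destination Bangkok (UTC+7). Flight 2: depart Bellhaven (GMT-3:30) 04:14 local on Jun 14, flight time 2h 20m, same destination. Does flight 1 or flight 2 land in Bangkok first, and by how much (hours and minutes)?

the first, by 10 hours 13 minutes

Flight 1 in UTC: 21:06 − 4:00 = 17:06 on Jun 13.
+6 hours and 45 minutes → arrive 23:51 UTC on Jun 13.
Flight 2 in UTC: 04:14 + 3:30 = 07:44 on Jun 14.
+2 hours and 20 minutes → arrive 10:04 UTC on Jun 14.
Flight 1 lands earlier by 10 hours 13 minutes.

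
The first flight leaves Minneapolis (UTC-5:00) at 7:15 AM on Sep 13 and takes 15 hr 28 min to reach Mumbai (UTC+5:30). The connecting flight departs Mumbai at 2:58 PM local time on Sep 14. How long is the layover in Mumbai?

Convert departure to UTC: 7:15 AM + 5:00 = 12:15 PM UTC on Sep 13.
Add 15 hours 28 minutes flight time → 3:43 AM UTC (Sep 14).
Mumbai is UTC+5:30, so local arrival = 3:43 AM + 5:30 = 9:13 AM on Sep 14.
Layover = 2:58 PM − 9:13 AM = 5 hours 45 minutes.

5 hours 45 minutes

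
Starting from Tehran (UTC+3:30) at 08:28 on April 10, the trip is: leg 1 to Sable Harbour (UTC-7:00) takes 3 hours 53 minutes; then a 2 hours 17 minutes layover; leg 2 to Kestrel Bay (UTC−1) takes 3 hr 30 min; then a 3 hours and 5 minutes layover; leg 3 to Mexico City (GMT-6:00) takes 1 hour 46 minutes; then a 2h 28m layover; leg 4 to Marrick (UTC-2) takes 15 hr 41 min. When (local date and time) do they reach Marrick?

Convert departure to UTC: 08:28 − 3:30 = 04:58 UTC on Apr 10.
Add 3 hours and 53 minutes leg 1 → 08:51 UTC.
Add 2 hours and 17 minutes layover in Sable Harbour → 11:08 UTC.
Add 3 hours 30 minutes leg 2 → 14:38 UTC.
Add 3 hours 5 minutes layover in Kestrel Bay → 17:43 UTC.
Add 1 hour and 46 minutes leg 3 → 19:29 UTC.
Add 2 hours 28 minutes layover in Mexico City → 21:57 UTC.
Add 15 hours and 41 minutes leg 4 → 13:38 UTC (Apr 11).
Marrick is UTC−2:00, so local arrival = 13:38 − 2:00 = 11:38 on Apr 11.

11:38 on Apr 11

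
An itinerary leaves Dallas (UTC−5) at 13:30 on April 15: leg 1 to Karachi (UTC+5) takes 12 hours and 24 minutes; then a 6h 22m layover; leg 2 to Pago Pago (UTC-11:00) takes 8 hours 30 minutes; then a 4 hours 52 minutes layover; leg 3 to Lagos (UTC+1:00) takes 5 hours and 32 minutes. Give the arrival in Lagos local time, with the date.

09:10 on April 17

Convert departure to UTC: 13:30 + 5:00 = 18:30 UTC on Apr 15.
Add 12 hours 24 minutes leg 1 → 06:54 UTC (Apr 16).
Add 6 hours 22 minutes layover in Karachi → 13:16 UTC.
Add 8 hours 30 minutes leg 2 → 21:46 UTC.
Add 4 hours 52 minutes layover in Pago Pago → 02:38 UTC (Apr 17).
Add 5 hours 32 minutes leg 3 → 08:10 UTC.
Lagos is UTC+1:00, so local arrival = 08:10 + 1:00 = 09:10 on Apr 17.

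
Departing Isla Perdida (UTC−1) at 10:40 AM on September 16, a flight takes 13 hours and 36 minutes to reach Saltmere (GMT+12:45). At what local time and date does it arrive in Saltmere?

2:01 PM on Sep 17

Convert departure to UTC: 10:40 AM + 1:00 = 11:40 AM UTC on Sep 16.
Add 13 hours and 36 minutes travel time → 1:16 AM UTC (Sep 17).
Saltmere is UTC+12:45, so local arrival = 1:16 AM + 12:45 = 2:01 PM on Sep 17.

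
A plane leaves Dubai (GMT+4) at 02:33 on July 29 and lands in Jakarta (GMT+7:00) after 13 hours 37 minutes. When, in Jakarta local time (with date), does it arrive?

19:10 on Jul 29

Convert departure to UTC: 02:33 − 4:00 = 22:33 UTC on Jul 28.
Add 13 hours 37 minutes travel time → 12:10 UTC (Jul 29).
Jakarta is UTC+7:00, so local arrival = 12:10 + 7:00 = 19:10 on Jul 29.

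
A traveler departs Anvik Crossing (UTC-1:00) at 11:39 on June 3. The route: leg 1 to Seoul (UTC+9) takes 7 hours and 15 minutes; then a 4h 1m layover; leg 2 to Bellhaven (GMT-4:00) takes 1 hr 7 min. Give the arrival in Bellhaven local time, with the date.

Convert departure to UTC: 11:39 + 1:00 = 12:39 UTC on Jun 3.
Add 7 hours 15 minutes leg 1 → 19:54 UTC.
Add 4 hours 1 minute layover in Seoul → 23:55 UTC.
Add 1 hour and 7 minutes leg 2 → 01:02 UTC (Jun 4).
Bellhaven is UTC−4:00, so local arrival = 01:02 − 4:00 = 21:02 on Jun 3.

21:02 on June 3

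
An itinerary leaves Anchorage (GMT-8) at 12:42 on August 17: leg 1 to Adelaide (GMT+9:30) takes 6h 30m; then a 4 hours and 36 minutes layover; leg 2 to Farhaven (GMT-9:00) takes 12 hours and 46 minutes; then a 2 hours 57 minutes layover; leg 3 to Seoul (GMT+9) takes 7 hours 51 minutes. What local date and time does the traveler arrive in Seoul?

Convert departure to UTC: 12:42 + 8:00 = 20:42 UTC on Aug 17.
Add 6 hours and 30 minutes leg 1 → 03:12 UTC (Aug 18).
Add 4 hours and 36 minutes layover in Adelaide → 07:48 UTC.
Add 12 hours and 46 minutes leg 2 → 20:34 UTC.
Add 2 hours 57 minutes layover in Farhaven → 23:31 UTC.
Add 7 hours 51 minutes leg 3 → 07:22 UTC (Aug 19).
Seoul is UTC+9:00, so local arrival = 07:22 + 9:00 = 16:22 on Aug 19.

16:22 on August 19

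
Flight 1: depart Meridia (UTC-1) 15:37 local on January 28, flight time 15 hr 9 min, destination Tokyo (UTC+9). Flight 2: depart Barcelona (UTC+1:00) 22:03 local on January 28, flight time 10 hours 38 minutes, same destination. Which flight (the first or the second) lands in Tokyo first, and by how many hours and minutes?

Flight 1 in UTC: 15:37 + 1:00 = 16:37 on Jan 28.
+15 hours 9 minutes → arrive 07:46 UTC on Jan 29.
Flight 2 in UTC: 22:03 − 1:00 = 21:03 on Jan 28.
+10 hours and 38 minutes → arrive 07:41 UTC on Jan 29.
Flight 2 lands earlier by 5 minutes.

the second, by 5 minutes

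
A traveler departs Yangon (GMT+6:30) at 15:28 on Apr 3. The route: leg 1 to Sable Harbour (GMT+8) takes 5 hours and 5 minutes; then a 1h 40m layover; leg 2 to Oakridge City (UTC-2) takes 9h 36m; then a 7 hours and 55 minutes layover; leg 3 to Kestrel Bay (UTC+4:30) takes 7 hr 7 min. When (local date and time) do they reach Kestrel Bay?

20:51 on April 4

Convert departure to UTC: 15:28 − 6:30 = 08:58 UTC on Apr 3.
Add 5 hours and 5 minutes leg 1 → 14:03 UTC.
Add 1 hour and 40 minutes layover in Sable Harbour → 15:43 UTC.
Add 9 hours 36 minutes leg 2 → 01:19 UTC (Apr 4).
Add 7 hours and 55 minutes layover in Oakridge City → 09:14 UTC.
Add 7 hours and 7 minutes leg 3 → 16:21 UTC.
Kestrel Bay is UTC+4:30, so local arrival = 16:21 + 4:30 = 20:51 on Apr 4.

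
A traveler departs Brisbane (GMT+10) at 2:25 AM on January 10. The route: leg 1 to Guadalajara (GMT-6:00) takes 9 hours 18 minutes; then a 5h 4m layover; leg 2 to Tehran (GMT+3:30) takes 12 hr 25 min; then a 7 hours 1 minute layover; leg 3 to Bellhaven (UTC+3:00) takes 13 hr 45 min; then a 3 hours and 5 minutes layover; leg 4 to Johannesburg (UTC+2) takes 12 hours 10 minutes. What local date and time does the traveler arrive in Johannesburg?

9:13 AM on January 12

Convert departure to UTC: 2:25 AM − 10:00 = 4:25 PM UTC on Jan 9.
Add 9 hours 18 minutes leg 1 → 1:43 AM UTC (Jan 10).
Add 5 hours 4 minutes layover in Guadalajara → 6:47 AM UTC.
Add 12 hours and 25 minutes leg 2 → 7:12 PM UTC.
Add 7 hours 1 minute layover in Tehran → 2:13 AM UTC (Jan 11).
Add 13 hours 45 minutes leg 3 → 3:58 PM UTC.
Add 3 hours and 5 minutes layover in Bellhaven → 7:03 PM UTC.
Add 12 hours and 10 minutes leg 4 → 7:13 AM UTC (Jan 12).
Johannesburg is UTC+2:00, so local arrival = 7:13 AM + 2:00 = 9:13 AM on Jan 12.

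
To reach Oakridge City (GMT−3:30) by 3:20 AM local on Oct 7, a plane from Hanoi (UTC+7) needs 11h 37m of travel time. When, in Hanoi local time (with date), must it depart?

Target arrival in UTC: 3:20 AM + 3:30 = 6:50 AM on Oct 7.
Subtract 11 hours and 37 minutes → departure 7:13 PM UTC on Oct 6.
Hanoi is UTC+7:00: 7:13 PM + 7:00 = 2:13 AM on Oct 7.

2:13 AM on October 7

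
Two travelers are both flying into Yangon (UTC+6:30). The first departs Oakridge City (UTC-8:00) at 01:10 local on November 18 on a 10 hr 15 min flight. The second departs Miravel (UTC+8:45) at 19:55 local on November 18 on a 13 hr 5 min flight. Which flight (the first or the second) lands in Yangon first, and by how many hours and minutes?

Flight 1 in UTC: 01:10 + 8:00 = 09:10 on Nov 18.
+10 hours 15 minutes → arrive 19:25 UTC on Nov 18.
Flight 2 in UTC: 19:55 − 8:45 = 11:10 on Nov 18.
+13 hours 5 minutes → arrive 00:15 UTC on Nov 19.
Flight 1 lands earlier by 4 hours 50 minutes.

the first, by 4 hours 50 minutes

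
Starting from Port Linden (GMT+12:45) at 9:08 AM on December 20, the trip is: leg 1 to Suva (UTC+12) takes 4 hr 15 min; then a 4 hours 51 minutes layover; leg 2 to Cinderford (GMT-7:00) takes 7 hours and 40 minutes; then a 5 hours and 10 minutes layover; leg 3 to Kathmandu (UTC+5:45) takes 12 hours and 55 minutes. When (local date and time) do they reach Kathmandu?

Convert departure to UTC: 9:08 AM − 12:45 = 8:23 PM UTC on Dec 19.
Add 4 hours 15 minutes leg 1 → 12:38 AM UTC (Dec 20).
Add 4 hours 51 minutes layover in Suva → 5:29 AM UTC.
Add 7 hours and 40 minutes leg 2 → 1:09 PM UTC.
Add 5 hours and 10 minutes layover in Cinderford → 6:19 PM UTC.
Add 12 hours 55 minutes leg 3 → 7:14 AM UTC (Dec 21).
Kathmandu is UTC+5:45, so local arrival = 7:14 AM + 5:45 = 12:59 PM on Dec 21.

12:59 PM on Dec 21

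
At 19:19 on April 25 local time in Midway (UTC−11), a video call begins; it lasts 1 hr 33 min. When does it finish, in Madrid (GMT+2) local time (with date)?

09:52 on April 26

Convert start to UTC: 19:19 + 11:00 = 06:19 UTC on Apr 26.
Add 1 hour and 33 minutes duration → 07:52 UTC.
Madrid is UTC+2:00, so local end time = 07:52 + 2:00 = 09:52 on Apr 26.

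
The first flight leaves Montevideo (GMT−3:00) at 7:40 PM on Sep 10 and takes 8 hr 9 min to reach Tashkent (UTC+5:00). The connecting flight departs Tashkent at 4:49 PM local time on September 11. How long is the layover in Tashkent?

5 hours

Convert departure to UTC: 7:40 PM + 3:00 = 10:40 PM UTC on Sep 10.
Add 8 hours 9 minutes flight time → 6:49 AM UTC (Sep 11).
Tashkent is UTC+5:00, so local arrival = 6:49 AM + 5:00 = 11:49 AM on Sep 11.
Layover = 4:49 PM − 11:49 AM = 5 hours.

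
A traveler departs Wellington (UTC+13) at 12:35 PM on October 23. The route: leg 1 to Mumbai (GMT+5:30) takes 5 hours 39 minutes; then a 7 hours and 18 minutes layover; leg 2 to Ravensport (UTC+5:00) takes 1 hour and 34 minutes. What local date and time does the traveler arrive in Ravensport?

7:06 PM on Oct 23

Convert departure to UTC: 12:35 PM − 13:00 = 11:35 PM UTC on Oct 22.
Add 5 hours and 39 minutes leg 1 → 5:14 AM UTC (Oct 23).
Add 7 hours 18 minutes layover in Mumbai → 12:32 PM UTC.
Add 1 hour and 34 minutes leg 2 → 2:06 PM UTC.
Ravensport is UTC+5:00, so local arrival = 2:06 PM + 5:00 = 7:06 PM on Oct 23.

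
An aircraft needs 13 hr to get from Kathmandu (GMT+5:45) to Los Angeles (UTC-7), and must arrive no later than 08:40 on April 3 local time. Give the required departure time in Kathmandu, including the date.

08:25 on April 3

Target arrival in UTC: 08:40 + 7:00 = 15:40 on Apr 3.
Subtract 13 hours → departure 02:40 UTC on Apr 3.
Kathmandu is UTC+5:45: 02:40 + 5:45 = 08:25 on Apr 3.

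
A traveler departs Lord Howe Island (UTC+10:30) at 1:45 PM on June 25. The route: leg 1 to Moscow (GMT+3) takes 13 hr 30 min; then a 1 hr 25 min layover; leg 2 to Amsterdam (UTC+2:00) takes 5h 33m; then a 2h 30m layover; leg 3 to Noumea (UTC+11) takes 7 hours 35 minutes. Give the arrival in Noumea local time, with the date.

Convert departure to UTC: 1:45 PM − 10:30 = 3:15 AM UTC on Jun 25.
Add 13 hours and 30 minutes leg 1 → 4:45 PM UTC.
Add 1 hour and 25 minutes layover in Moscow → 6:10 PM UTC.
Add 5 hours and 33 minutes leg 2 → 11:43 PM UTC.
Add 2 hours and 30 minutes layover in Amsterdam → 2:13 AM UTC (Jun 26).
Add 7 hours and 35 minutes leg 3 → 9:48 AM UTC.
Noumea is UTC+11:00, so local arrival = 9:48 AM + 11:00 = 8:48 PM on Jun 26.

8:48 PM on June 26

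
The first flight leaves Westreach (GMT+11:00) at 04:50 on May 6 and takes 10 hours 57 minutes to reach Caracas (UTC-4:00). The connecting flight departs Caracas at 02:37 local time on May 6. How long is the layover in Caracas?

1 hour 50 minutes

Convert departure to UTC: 04:50 − 11:00 = 17:50 UTC on May 5.
Add 10 hours 57 minutes flight time → 04:47 UTC (May 6).
Caracas is UTC−4:00, so local arrival = 04:47 − 4:00 = 00:47 on May 6.
Layover = 02:37 − 00:47 = 1 hour 50 minutes.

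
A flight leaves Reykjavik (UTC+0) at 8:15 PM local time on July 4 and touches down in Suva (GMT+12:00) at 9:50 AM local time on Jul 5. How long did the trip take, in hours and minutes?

Departure is already UTC: 8:15 PM on Jul 4.
Arrival in UTC: 9:50 AM − 12:00 = 9:50 PM on Jul 4.
Elapsed = 9:50 PM − 8:15 PM = 1 hour 35 minutes.

1 hour 35 minutes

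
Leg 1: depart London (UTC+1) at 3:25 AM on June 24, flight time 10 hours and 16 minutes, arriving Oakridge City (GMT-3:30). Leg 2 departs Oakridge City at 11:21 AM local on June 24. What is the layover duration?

Convert departure to UTC: 3:25 AM − 1:00 = 2:25 AM UTC on Jun 24.
Add 10 hours and 16 minutes flight time → 12:41 PM UTC.
Oakridge City is UTC−3:30, so local arrival = 12:41 PM − 3:30 = 9:11 AM on Jun 24.
Layover = 11:21 AM − 9:11 AM = 2 hours 10 minutes.

2 hours 10 minutes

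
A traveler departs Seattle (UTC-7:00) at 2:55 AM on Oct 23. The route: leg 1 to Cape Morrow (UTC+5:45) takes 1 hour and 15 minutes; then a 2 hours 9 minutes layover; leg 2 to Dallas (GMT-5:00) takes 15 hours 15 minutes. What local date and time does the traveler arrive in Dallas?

11:34 PM on Oct 23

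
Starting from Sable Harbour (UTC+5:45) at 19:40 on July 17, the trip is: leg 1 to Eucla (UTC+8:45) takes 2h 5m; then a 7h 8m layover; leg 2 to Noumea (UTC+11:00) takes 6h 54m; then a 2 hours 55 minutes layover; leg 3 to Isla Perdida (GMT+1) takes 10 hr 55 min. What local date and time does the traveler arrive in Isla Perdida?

20:52 on July 18

Convert departure to UTC: 19:40 − 5:45 = 13:55 UTC on Jul 17.
Add 2 hours 5 minutes leg 1 → 16:00 UTC.
Add 7 hours 8 minutes layover in Eucla → 23:08 UTC.
Add 6 hours 54 minutes leg 2 → 06:02 UTC (Jul 18).
Add 2 hours 55 minutes layover in Noumea → 08:57 UTC.
Add 10 hours and 55 minutes leg 3 → 19:52 UTC.
Isla Perdida is UTC+1:00, so local arrival = 19:52 + 1:00 = 20:52 on Jul 18.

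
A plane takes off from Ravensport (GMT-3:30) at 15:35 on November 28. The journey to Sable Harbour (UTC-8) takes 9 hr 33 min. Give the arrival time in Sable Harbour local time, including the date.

20:38 on November 28

Convert departure to UTC: 15:35 + 3:30 = 19:05 UTC on Nov 28.
Add 9 hours 33 minutes travel time → 04:38 UTC (Nov 29).
Sable Harbour is UTC−8:00, so local arrival = 04:38 − 8:00 = 20:38 on Nov 28.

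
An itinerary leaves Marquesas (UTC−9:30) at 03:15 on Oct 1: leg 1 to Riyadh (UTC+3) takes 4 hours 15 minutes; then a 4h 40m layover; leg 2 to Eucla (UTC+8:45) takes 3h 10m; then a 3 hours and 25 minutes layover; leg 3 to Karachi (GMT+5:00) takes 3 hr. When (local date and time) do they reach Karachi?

Convert departure to UTC: 03:15 + 9:30 = 12:45 UTC on Oct 1.
Add 4 hours 15 minutes leg 1 → 17:00 UTC.
Add 4 hours and 40 minutes layover in Riyadh → 21:40 UTC.
Add 3 hours 10 minutes leg 2 → 00:50 UTC (Oct 2).
Add 3 hours and 25 minutes layover in Eucla → 04:15 UTC.
Add 3 hours leg 3 → 07:15 UTC.
Karachi is UTC+5:00, so local arrival = 07:15 + 5:00 = 12:15 on Oct 2.

12:15 on October 2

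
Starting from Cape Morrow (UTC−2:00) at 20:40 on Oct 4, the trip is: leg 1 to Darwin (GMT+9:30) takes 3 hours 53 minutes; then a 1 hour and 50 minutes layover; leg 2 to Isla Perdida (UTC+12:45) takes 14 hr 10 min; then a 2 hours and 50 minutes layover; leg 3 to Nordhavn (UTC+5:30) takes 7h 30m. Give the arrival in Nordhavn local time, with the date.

Convert departure to UTC: 20:40 + 2:00 = 22:40 UTC on Oct 4.
Add 3 hours 53 minutes leg 1 → 02:33 UTC (Oct 5).
Add 1 hour and 50 minutes layover in Darwin → 04:23 UTC.
Add 14 hours 10 minutes leg 2 → 18:33 UTC.
Add 2 hours and 50 minutes layover in Isla Perdida → 21:23 UTC.
Add 7 hours 30 minutes leg 3 → 04:53 UTC (Oct 6).
Nordhavn is UTC+5:30, so local arrival = 04:53 + 5:30 = 10:23 on Oct 6.

10:23 on October 6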